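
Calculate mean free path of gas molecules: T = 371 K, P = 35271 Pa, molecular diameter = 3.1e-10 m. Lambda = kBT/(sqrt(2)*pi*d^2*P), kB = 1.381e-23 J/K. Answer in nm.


Mean free path: lambda = kB*T / (sqrt(2) * pi * d^2 * P)
lambda = 1.381e-23 * 371 / (sqrt(2) * pi * (3.1e-10)^2 * 35271)
lambda = 3.40221e-07 m
lambda = 340.22 nm

340.22


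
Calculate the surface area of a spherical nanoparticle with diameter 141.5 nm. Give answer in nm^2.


Radius r = 141.5/2 = 70.75 nm
Surface area SA = 4 * pi * r^2
SA = 4 * pi * (70.75)^2
SA = 62901.75 nm^2

62901.75


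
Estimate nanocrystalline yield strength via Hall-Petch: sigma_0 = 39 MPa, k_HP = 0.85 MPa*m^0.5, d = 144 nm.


d = 144 nm = 1.44e-07 m
sqrt(d) = 0.0003794733
Hall-Petch contribution = k / sqrt(d) = 0.85 / 0.0003794733 = 2239.9 MPa
sigma = sigma_0 + k/sqrt(d) = 39 + 2239.9 = 2278.9 MPa

2278.9


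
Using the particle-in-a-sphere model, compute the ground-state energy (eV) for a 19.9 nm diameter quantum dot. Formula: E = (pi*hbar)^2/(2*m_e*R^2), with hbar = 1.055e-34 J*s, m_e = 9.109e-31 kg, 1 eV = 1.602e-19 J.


Radius R = 19.9/2 = 9.95 nm = 9.95e-09 m
E = (pi * 1.055e-34)^2 / (2 * 9.109e-31 * (9.95e-09)^2)
E(J) = 6.09057e-22
E = E(J) / 1.602e-19 = 0.0038 eV

0.0038


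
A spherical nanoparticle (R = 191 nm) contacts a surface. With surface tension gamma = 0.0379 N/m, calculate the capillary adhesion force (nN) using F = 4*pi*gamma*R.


Convert radius: R = 191 nm = 1.91e-07 m
F = 4 * pi * gamma * R
F = 4 * pi * 0.0379 * 1.91e-07
F = 9.09667e-08 N = 90.9667 nN

90.9667


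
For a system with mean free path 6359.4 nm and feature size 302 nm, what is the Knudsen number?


Knudsen number Kn = lambda / L
Kn = 6359.4 / 302
Kn = 21.0576

21.0576


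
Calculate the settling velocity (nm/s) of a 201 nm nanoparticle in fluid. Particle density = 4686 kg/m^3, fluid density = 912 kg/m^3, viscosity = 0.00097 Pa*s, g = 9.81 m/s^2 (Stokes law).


Radius R = 201/2 nm = 1.005e-07 m
Density difference = 4686 - 912 = 3774 kg/m^3
v = 2 * R^2 * (rho_p - rho_f) * g / (9 * eta)
v = 2 * (1.005e-07)^2 * 3774 * 9.81 / (9 * 0.00097)
v = 8.5668e-08 m/s = 85.668 nm/s

85.668


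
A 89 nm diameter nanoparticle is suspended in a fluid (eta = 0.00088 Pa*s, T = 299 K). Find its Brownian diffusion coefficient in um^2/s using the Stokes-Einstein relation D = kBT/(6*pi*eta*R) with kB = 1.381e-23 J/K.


Radius R = 89/2 = 44.5 nm = 4.45e-08 m
D = kB*T / (6*pi*eta*R)
D = 1.381e-23 * 299 / (6 * pi * 0.00088 * 4.45e-08)
D = 5.59398e-12 m^2/s = 5.594 um^2/s

5.594


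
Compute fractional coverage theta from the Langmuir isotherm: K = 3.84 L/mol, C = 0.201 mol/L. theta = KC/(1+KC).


Langmuir isotherm: theta = K*C / (1 + K*C)
K*C = 3.84 * 0.201 = 0.77184
theta = 0.77184 / (1 + 0.77184) = 0.77184 / 1.77184
theta = 0.4356

0.4356


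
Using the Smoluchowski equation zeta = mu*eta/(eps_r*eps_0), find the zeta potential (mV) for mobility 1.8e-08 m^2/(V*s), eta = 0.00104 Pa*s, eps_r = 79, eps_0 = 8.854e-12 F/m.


Smoluchowski equation: zeta = mu * eta / (eps_r * eps_0)
zeta = 1.8e-08 * 0.00104 / (79 * 8.854e-12)
zeta = 0.026763 V = 26.76 mV

26.76


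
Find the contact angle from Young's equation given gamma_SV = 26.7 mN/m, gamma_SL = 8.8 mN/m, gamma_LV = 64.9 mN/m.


cos(theta) = (gamma_SV - gamma_SL) / gamma_LV
cos(theta) = (26.7 - 8.8) / 64.9
cos(theta) = 0.275809
theta = arccos(0.275809) = 73.99 degrees

73.99


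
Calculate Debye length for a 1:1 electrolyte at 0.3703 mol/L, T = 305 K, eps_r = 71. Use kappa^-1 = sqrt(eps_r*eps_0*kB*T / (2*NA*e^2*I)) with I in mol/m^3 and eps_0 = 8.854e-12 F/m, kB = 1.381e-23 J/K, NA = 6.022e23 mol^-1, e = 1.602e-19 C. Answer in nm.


Ionic strength I = 0.3703 * 1^2 * 1000 = 370.3 mol/m^3
kappa^-1 = sqrt(71 * 8.854e-12 * 1.381e-23 * 305 / (2 * 6.022e23 * (1.602e-19)^2 * 370.3))
kappa^-1 = 0.481 nm

0.481


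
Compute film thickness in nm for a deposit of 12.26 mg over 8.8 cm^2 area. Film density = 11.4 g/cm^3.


Convert: m = 12.26 mg = 1.2260e-05 kg, A = 8.8 cm^2 = 8.8000e-04 m^2, rho = 11.4 g/cm^3 = 11400 kg/m^3
t = m / (A * rho)
t = 1.2260e-05 / (8.8000e-04 * 11400)
t = 1.2221e-06 m = 1222.1 nm

1222.1


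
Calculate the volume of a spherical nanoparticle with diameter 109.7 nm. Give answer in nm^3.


Radius r = 109.7/2 = 54.85 nm
Volume V = (4/3) * pi * r^3
V = (4/3) * pi * (54.85)^3
V = 691223.52 nm^3

691223.52


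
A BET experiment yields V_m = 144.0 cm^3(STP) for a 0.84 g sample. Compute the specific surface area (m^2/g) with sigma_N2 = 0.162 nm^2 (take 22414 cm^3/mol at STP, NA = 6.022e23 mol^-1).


Number of moles in monolayer = V_m / 22414 = 144.0 / 22414 = 0.00642456
Number of molecules = moles * NA = 0.00642456 * 6.022e23
SA = molecules * sigma / mass
SA = (144.0 / 22414) * 6.022e23 * 0.162e-18 / 0.84
SA = 746.1 m^2/g

746.1


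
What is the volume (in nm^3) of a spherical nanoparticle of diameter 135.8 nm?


Radius r = 135.8/2 = 67.9 nm
Volume V = (4/3) * pi * r^3
V = (4/3) * pi * (67.9)^3
V = 1311287.53 nm^3

1311287.53


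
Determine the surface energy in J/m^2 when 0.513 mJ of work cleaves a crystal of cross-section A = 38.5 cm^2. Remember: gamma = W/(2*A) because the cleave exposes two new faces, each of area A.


Convert: A = 38.5 cm^2 = 0.00385 m^2, W = 0.513 mJ = 0.000513 J
Cleaving exposes two faces of area A, so total new surface = 2*A and gamma = W / (2*A)
gamma = 0.000513 / (2 * 0.00385)
gamma = 0.067 J/m^2

0.067


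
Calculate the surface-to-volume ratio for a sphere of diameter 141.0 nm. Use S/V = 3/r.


Radius r = 141.0/2 = 70.5 nm
S/V = 3 / r = 3 / 70.5
S/V = 0.0426 nm^-1

0.0426


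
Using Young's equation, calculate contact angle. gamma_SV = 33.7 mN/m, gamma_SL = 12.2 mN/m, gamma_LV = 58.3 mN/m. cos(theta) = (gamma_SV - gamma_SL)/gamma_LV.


cos(theta) = (gamma_SV - gamma_SL) / gamma_LV
cos(theta) = (33.7 - 12.2) / 58.3
cos(theta) = 0.368782
theta = arccos(0.368782) = 68.36 degrees

68.36


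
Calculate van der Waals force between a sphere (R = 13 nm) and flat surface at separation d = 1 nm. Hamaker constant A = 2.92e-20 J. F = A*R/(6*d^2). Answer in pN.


Convert to SI: R = 13 nm = 1.3e-08 m, d = 1 nm = 1e-09 m
F = A * R / (6 * d^2)
F = 2.92e-20 * 1.3e-08 / (6 * (1e-09)^2)
F = 6.32667e-11 N = 63.267 pN

63.267


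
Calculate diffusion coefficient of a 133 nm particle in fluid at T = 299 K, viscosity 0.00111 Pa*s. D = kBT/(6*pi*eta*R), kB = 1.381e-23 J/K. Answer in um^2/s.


Radius R = 133/2 = 66.5 nm = 6.65e-08 m
D = kB*T / (6*pi*eta*R)
D = 1.381e-23 * 299 / (6 * pi * 0.00111 * 6.65e-08)
D = 2.96769e-12 m^2/s = 2.968 um^2/s

2.968


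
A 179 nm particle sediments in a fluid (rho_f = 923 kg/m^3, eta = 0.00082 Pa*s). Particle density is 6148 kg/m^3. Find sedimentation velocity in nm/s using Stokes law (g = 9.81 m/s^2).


Radius R = 179/2 nm = 8.95e-08 m
Density difference = 6148 - 923 = 5225 kg/m^3
v = 2 * R^2 * (rho_p - rho_f) * g / (9 * eta)
v = 2 * (8.95e-08)^2 * 5225 * 9.81 / (9 * 0.00082)
v = 1.11269e-07 m/s = 111.2692 nm/s

111.2692


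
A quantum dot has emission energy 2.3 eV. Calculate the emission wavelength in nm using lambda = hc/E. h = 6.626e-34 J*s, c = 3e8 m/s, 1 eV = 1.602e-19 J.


Convert energy: E = 2.3 eV = 2.3 * 1.602e-19 = 3.6846e-19 J
lambda = h*c / E = 6.626e-34 * 3e8 / 3.6846e-19
lambda = 5.39489e-07 m = 539.5 nm

539.5


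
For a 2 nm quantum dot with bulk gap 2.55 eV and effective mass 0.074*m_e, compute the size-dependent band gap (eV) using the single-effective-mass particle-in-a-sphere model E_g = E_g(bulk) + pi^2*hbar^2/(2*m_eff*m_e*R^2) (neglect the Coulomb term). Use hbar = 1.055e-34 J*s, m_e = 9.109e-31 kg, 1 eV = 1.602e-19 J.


Radius R = 2/2 nm = 1e-09 m
Confinement energy dE = pi^2 * hbar^2 / (2 * m_eff * m_e * R^2)
dE = pi^2 * (1.055e-34)^2 / (2 * 0.074 * 9.109e-31 * (1e-09)^2) J, divided by 1.602e-19 J/eV
dE = 5.0864 eV
Total band gap = E_g(bulk) + dE = 2.55 + 5.0864 = 7.6364 eV

7.6364


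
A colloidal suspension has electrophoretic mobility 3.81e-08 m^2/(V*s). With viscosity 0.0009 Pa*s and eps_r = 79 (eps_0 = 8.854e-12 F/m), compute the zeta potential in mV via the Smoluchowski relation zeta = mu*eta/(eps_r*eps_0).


Smoluchowski equation: zeta = mu * eta / (eps_r * eps_0)
zeta = 3.81e-08 * 0.0009 / (79 * 8.854e-12)
zeta = 0.049023 V = 49.02 mV

49.02


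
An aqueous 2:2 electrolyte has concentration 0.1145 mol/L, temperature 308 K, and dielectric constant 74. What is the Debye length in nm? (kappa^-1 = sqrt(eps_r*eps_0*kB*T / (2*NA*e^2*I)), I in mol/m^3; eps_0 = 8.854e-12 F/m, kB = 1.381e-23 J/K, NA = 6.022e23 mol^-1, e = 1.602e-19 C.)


Ionic strength I = 0.1145 * 2^2 * 1000 = 458 mol/m^3
kappa^-1 = sqrt(74 * 8.854e-12 * 1.381e-23 * 308 / (2 * 6.022e23 * (1.602e-19)^2 * 458))
kappa^-1 = 0.444 nm

0.444


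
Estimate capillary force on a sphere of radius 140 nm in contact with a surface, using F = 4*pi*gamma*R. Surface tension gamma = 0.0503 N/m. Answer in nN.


Convert radius: R = 140 nm = 1.4e-07 m
F = 4 * pi * gamma * R
F = 4 * pi * 0.0503 * 1.4e-07
F = 8.84924e-08 N = 88.4924 nN

88.4924


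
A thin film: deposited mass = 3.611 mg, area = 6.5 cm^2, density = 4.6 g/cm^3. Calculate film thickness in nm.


Convert: m = 3.611 mg = 3.6110e-06 kg, A = 6.5 cm^2 = 6.5000e-04 m^2, rho = 4.6 g/cm^3 = 4600 kg/m^3
t = m / (A * rho)
t = 3.6110e-06 / (6.5000e-04 * 4600)
t = 1.2077e-06 m = 1207.7 nm

1207.7


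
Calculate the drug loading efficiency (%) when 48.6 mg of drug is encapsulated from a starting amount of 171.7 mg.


Drug loading efficiency = (drug loaded / drug initial) * 100
DLE = 48.6 / 171.7 * 100
DLE = 0.2831 * 100
DLE = 28.31%

28.31


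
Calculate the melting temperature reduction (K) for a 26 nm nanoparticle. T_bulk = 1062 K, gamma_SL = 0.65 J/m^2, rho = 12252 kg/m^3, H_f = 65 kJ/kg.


Radius R = 26/2 = 13 nm = 1.3e-08 m
Convert H_f = 65 kJ/kg = 65000 J/kg
dT = 2 * gamma_SL * T_bulk / (rho * H_f * R)
dT = 2 * 0.65 * 1062 / (12252 * 65000 * 1.3e-08)
dT = 133.4 K

133.4


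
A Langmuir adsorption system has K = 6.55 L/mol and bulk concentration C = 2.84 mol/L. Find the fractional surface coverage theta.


Langmuir isotherm: theta = K*C / (1 + K*C)
K*C = 6.55 * 2.84 = 18.602
theta = 18.602 / (1 + 18.602) = 18.602 / 19.602
theta = 0.949

0.949


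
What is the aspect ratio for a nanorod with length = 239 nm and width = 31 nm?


Aspect ratio AR = length / diameter
AR = 239 / 31
AR = 7.71

7.71


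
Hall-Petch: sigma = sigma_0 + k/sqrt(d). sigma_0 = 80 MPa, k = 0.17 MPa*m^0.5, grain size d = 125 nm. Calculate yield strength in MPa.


d = 125 nm = 1.25e-07 m
sqrt(d) = 0.0003535534
Hall-Petch contribution = k / sqrt(d) = 0.17 / 0.0003535534 = 480.8 MPa
sigma = sigma_0 + k/sqrt(d) = 80 + 480.8 = 560.8 MPa

560.8


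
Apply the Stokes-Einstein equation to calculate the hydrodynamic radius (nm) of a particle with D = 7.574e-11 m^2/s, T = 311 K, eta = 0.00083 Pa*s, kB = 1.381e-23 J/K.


Stokes-Einstein: R = kB*T / (6*pi*eta*D)
R = 1.381e-23 * 311 / (6 * pi * 0.00083 * 7.574e-11)
R = 3.62451e-09 m = 3.62 nm

3.62


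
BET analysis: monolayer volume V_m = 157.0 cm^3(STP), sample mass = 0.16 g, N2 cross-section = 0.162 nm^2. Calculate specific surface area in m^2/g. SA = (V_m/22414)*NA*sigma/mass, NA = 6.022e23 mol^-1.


Number of moles in monolayer = V_m / 22414 = 157.0 / 22414 = 0.00700455
Number of molecules = moles * NA = 0.00700455 * 6.022e23
SA = molecules * sigma / mass
SA = (157.0 / 22414) * 6.022e23 * 0.162e-18 / 0.16
SA = 4270.9 m^2/g

4270.9


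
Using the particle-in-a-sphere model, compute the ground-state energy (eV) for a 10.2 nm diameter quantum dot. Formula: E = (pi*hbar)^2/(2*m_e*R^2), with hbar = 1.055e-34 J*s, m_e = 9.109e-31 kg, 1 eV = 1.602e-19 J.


Radius R = 10.2/2 = 5.1 nm = 5.1e-09 m
E = (pi * 1.055e-34)^2 / (2 * 9.109e-31 * (5.1e-09)^2)
E(J) = 2.31827e-21
E = E(J) / 1.602e-19 = 0.0145 eV

0.0145


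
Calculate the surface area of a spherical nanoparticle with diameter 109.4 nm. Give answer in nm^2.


Radius r = 109.4/2 = 54.7 nm
Surface area SA = 4 * pi * r^2
SA = 4 * pi * (54.7)^2
SA = 37599.71 nm^2

37599.71


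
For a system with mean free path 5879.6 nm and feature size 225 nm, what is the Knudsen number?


Knudsen number Kn = lambda / L
Kn = 5879.6 / 225
Kn = 26.1316

26.1316


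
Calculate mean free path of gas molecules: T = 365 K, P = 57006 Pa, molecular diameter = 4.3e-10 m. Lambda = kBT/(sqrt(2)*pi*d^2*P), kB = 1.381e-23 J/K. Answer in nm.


Mean free path: lambda = kB*T / (sqrt(2) * pi * d^2 * P)
lambda = 1.381e-23 * 365 / (sqrt(2) * pi * (4.3e-10)^2 * 57006)
lambda = 1.07638e-07 m
lambda = 107.64 nm

107.64


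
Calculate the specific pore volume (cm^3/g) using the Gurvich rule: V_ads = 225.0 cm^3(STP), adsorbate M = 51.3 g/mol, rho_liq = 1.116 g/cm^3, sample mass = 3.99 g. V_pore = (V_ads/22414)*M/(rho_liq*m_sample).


Moles adsorbed n = V_ads / 22414 = 225.0 / 22414 = 1.003837e-02 mol
Liquid volume V_liq = n * M / rho_liq = 1.003837e-02 * 51.3 / 1.116 = 0.46144 cm^3
Specific pore volume V_pore = V_liq / m_sample = 0.46144 / 3.99
V_pore = 0.1156 cm^3/g

0.1156


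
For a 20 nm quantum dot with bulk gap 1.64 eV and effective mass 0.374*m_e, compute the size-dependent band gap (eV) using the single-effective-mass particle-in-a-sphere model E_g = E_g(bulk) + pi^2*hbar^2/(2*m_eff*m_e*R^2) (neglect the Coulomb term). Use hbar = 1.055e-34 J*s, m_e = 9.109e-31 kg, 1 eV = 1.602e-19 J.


Radius R = 20/2 nm = 1e-08 m
Confinement energy dE = pi^2 * hbar^2 / (2 * m_eff * m_e * R^2)
dE = pi^2 * (1.055e-34)^2 / (2 * 0.374 * 9.109e-31 * (1e-08)^2) J, divided by 1.602e-19 J/eV
dE = 0.0101 eV
Total band gap = E_g(bulk) + dE = 1.64 + 0.0101 = 1.6501 eV

1.6501


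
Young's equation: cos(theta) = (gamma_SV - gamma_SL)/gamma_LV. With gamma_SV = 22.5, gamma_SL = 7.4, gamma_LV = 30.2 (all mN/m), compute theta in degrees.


cos(theta) = (gamma_SV - gamma_SL) / gamma_LV
cos(theta) = (22.5 - 7.4) / 30.2
cos(theta) = 0.5
theta = arccos(0.5) = 60.0 degrees

60.0


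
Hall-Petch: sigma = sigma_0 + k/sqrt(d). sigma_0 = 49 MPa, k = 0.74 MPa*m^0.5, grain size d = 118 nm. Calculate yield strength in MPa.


d = 118 nm = 1.18e-07 m
sqrt(d) = 0.0003435113
Hall-Petch contribution = k / sqrt(d) = 0.74 / 0.0003435113 = 2154.2 MPa
sigma = sigma_0 + k/sqrt(d) = 49 + 2154.2 = 2203.2 MPa

2203.2


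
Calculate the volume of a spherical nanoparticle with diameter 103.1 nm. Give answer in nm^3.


Radius r = 103.1/2 = 51.55 nm
Volume V = (4/3) * pi * r^3
V = (4/3) * pi * (51.55)^3
V = 573818.6 nm^3

573818.6


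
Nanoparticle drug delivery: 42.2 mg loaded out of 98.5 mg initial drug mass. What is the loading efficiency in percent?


Drug loading efficiency = (drug loaded / drug initial) * 100
DLE = 42.2 / 98.5 * 100
DLE = 0.4284 * 100
DLE = 42.84%

42.84


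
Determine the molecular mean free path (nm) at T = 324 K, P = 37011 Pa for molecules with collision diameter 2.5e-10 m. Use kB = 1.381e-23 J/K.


Mean free path: lambda = kB*T / (sqrt(2) * pi * d^2 * P)
lambda = 1.381e-23 * 324 / (sqrt(2) * pi * (2.5e-10)^2 * 37011)
lambda = 4.35374e-07 m
lambda = 435.37 nm

435.37


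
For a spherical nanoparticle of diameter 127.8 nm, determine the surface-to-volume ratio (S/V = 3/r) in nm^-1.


Radius r = 127.8/2 = 63.9 nm
S/V = 3 / r = 3 / 63.9
S/V = 0.0469 nm^-1

0.0469


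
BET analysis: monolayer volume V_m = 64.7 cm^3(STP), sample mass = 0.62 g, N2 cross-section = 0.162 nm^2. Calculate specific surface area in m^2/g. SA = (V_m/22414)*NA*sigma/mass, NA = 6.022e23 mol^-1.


Number of moles in monolayer = V_m / 22414 = 64.7 / 22414 = 0.00288659
Number of molecules = moles * NA = 0.00288659 * 6.022e23
SA = molecules * sigma / mass
SA = (64.7 / 22414) * 6.022e23 * 0.162e-18 / 0.62
SA = 454.2 m^2/g

454.2


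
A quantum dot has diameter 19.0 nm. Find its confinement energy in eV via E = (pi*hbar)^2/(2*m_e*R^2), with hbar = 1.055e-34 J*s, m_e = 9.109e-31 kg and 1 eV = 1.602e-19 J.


Radius R = 19.0/2 = 9.5 nm = 9.5e-09 m
E = (pi * 1.055e-34)^2 / (2 * 9.109e-31 * (9.5e-09)^2)
E(J) = 6.68124e-22
E = E(J) / 1.602e-19 = 0.0042 eV

0.0042


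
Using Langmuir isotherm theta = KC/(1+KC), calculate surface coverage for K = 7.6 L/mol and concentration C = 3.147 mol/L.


Langmuir isotherm: theta = K*C / (1 + K*C)
K*C = 7.6 * 3.147 = 23.9172
theta = 23.9172 / (1 + 23.9172) = 23.9172 / 24.9172
theta = 0.9599

0.9599


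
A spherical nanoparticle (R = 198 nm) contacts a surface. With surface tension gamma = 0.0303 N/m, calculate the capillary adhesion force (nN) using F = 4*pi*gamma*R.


Convert radius: R = 198 nm = 1.98e-07 m
F = 4 * pi * gamma * R
F = 4 * pi * 0.0303 * 1.98e-07
F = 7.53907e-08 N = 75.3907 nN

75.3907


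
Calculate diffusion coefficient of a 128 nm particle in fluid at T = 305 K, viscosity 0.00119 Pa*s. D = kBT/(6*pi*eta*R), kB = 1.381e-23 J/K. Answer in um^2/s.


Radius R = 128/2 = 64 nm = 6.4e-08 m
D = kB*T / (6*pi*eta*R)
D = 1.381e-23 * 305 / (6 * pi * 0.00119 * 6.4e-08)
D = 2.93404e-12 m^2/s = 2.934 um^2/s

2.934


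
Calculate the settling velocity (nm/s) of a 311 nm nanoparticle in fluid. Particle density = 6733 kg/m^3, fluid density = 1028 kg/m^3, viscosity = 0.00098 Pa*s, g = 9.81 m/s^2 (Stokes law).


Radius R = 311/2 nm = 1.555e-07 m
Density difference = 6733 - 1028 = 5705 kg/m^3
v = 2 * R^2 * (rho_p - rho_f) * g / (9 * eta)
v = 2 * (1.555e-07)^2 * 5705 * 9.81 / (9 * 0.00098)
v = 3.06865e-07 m/s = 306.8646 nm/s

306.8646


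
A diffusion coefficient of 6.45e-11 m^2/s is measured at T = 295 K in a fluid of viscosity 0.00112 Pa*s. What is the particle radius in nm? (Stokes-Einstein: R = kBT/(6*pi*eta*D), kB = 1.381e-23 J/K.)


Stokes-Einstein: R = kB*T / (6*pi*eta*D)
R = 1.381e-23 * 295 / (6 * pi * 0.00112 * 6.45e-11)
R = 2.99183e-09 m = 2.99 nm

2.99


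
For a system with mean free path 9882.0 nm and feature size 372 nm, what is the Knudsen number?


Knudsen number Kn = lambda / L
Kn = 9882.0 / 372
Kn = 26.5645

26.5645


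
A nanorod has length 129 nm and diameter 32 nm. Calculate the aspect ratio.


Aspect ratio AR = length / diameter
AR = 129 / 32
AR = 4.03

4.03


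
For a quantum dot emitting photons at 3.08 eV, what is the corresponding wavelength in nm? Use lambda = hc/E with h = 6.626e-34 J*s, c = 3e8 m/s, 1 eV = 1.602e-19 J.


Convert energy: E = 3.08 eV = 3.08 * 1.602e-19 = 4.93416e-19 J
lambda = h*c / E = 6.626e-34 * 3e8 / 4.93416e-19
lambda = 4.02865e-07 m = 402.9 nm

402.9


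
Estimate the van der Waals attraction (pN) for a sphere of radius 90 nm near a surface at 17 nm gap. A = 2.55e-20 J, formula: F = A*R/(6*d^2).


Convert to SI: R = 90 nm = 9e-08 m, d = 17 nm = 1.7e-08 m
F = A * R / (6 * d^2)
F = 2.55e-20 * 9e-08 / (6 * (1.7e-08)^2)
F = 1.32353e-12 N = 1.324 pN

1.324


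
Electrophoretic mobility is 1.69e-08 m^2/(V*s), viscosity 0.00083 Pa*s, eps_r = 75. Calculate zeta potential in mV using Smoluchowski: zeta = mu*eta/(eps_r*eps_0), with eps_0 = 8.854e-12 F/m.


Smoluchowski equation: zeta = mu * eta / (eps_r * eps_0)
zeta = 1.69e-08 * 0.00083 / (75 * 8.854e-12)
zeta = 0.021123 V = 21.12 mV

21.12


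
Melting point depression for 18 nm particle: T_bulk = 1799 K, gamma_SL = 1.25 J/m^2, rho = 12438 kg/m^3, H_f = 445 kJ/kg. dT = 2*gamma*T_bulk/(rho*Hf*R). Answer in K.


Radius R = 18/2 = 9 nm = 9e-09 m
Convert H_f = 445 kJ/kg = 445000 J/kg
dT = 2 * gamma_SL * T_bulk / (rho * H_f * R)
dT = 2 * 1.25 * 1799 / (12438 * 445000 * 9e-09)
dT = 90.3 K

90.3


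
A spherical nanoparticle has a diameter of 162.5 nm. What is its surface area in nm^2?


Radius r = 162.5/2 = 81.25 nm
Surface area SA = 4 * pi * r^2
SA = 4 * pi * (81.25)^2
SA = 82957.68 nm^2

82957.68


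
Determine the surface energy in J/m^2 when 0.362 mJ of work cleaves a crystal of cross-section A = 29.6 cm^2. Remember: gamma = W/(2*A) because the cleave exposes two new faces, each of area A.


Convert: A = 29.6 cm^2 = 0.00296 m^2, W = 0.362 mJ = 0.000362 J
Cleaving exposes two faces of area A, so total new surface = 2*A and gamma = W / (2*A)
gamma = 0.000362 / (2 * 0.00296)
gamma = 0.061 J/m^2

0.061


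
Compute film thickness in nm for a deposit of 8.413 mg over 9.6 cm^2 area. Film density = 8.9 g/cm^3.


Convert: m = 8.413 mg = 8.4130e-06 kg, A = 9.6 cm^2 = 9.6000e-04 m^2, rho = 8.9 g/cm^3 = 8900 kg/m^3
t = m / (A * rho)
t = 8.4130e-06 / (9.6000e-04 * 8900)
t = 9.8467e-07 m = 984.7 nm

984.7


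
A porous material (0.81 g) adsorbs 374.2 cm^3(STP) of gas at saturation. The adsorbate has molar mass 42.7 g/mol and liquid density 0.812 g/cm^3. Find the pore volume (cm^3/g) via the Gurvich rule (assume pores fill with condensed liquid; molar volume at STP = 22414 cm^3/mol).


Moles adsorbed n = V_ads / 22414 = 374.2 / 22414 = 1.669492e-02 mol
Liquid volume V_liq = n * M / rho_liq = 1.669492e-02 * 42.7 / 0.812 = 0.87792 cm^3
Specific pore volume V_pore = V_liq / m_sample = 0.87792 / 0.81
V_pore = 1.0839 cm^3/g

1.0839


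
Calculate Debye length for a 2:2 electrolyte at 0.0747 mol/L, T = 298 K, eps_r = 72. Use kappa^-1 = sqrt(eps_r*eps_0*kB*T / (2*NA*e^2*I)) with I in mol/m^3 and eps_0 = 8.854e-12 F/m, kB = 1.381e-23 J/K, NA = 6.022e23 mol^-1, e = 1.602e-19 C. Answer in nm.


Ionic strength I = 0.0747 * 2^2 * 1000 = 298.8 mol/m^3
kappa^-1 = sqrt(72 * 8.854e-12 * 1.381e-23 * 298 / (2 * 6.022e23 * (1.602e-19)^2 * 298.8))
kappa^-1 = 0.533 nm

0.533


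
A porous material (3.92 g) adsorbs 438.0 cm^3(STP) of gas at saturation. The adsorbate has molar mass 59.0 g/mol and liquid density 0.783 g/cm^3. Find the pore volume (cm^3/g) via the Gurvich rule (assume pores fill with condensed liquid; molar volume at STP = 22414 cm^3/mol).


Moles adsorbed n = V_ads / 22414 = 438.0 / 22414 = 1.954136e-02 mol
Liquid volume V_liq = n * M / rho_liq = 1.954136e-02 * 59.0 / 0.783 = 1.47247 cm^3
Specific pore volume V_pore = V_liq / m_sample = 1.47247 / 3.92
V_pore = 0.3756 cm^3/g

0.3756


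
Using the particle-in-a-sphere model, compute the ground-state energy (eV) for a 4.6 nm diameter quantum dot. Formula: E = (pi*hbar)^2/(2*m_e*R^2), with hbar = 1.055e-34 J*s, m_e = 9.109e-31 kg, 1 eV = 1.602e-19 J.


Radius R = 4.6/2 = 2.3 nm = 2.3e-09 m
E = (pi * 1.055e-34)^2 / (2 * 9.109e-31 * (2.3e-09)^2)
E(J) = 1.13985e-20
E = E(J) / 1.602e-19 = 0.0712 eV

0.0712


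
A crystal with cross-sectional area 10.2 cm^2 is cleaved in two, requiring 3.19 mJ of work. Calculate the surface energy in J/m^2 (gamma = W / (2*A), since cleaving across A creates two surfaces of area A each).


Convert: A = 10.2 cm^2 = 0.00102 m^2, W = 3.19 mJ = 0.00319 J
Cleaving exposes two faces of area A, so total new surface = 2*A and gamma = W / (2*A)
gamma = 0.00319 / (2 * 0.00102)
gamma = 1.564 J/m^2

1.564


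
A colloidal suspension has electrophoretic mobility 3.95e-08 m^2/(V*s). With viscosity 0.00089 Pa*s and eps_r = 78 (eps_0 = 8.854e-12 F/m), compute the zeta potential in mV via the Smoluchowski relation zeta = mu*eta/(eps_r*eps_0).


Smoluchowski equation: zeta = mu * eta / (eps_r * eps_0)
zeta = 3.95e-08 * 0.00089 / (78 * 8.854e-12)
zeta = 0.050904 V = 50.9 mV

50.9


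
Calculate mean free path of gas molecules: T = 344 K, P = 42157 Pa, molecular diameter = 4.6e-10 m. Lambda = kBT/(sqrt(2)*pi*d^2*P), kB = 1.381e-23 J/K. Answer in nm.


Mean free path: lambda = kB*T / (sqrt(2) * pi * d^2 * P)
lambda = 1.381e-23 * 344 / (sqrt(2) * pi * (4.6e-10)^2 * 42157)
lambda = 1.19868e-07 m
lambda = 119.87 nm

119.87


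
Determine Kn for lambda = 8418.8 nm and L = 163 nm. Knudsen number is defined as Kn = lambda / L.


Knudsen number Kn = lambda / L
Kn = 8418.8 / 163
Kn = 51.6491

51.6491


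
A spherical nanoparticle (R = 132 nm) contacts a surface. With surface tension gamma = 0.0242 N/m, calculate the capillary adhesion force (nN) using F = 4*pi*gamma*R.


Convert radius: R = 132 nm = 1.32e-07 m
F = 4 * pi * gamma * R
F = 4 * pi * 0.0242 * 1.32e-07
F = 4.0142e-08 N = 40.142 nN

40.142


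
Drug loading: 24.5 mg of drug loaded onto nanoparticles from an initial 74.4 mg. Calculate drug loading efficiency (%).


Drug loading efficiency = (drug loaded / drug initial) * 100
DLE = 24.5 / 74.4 * 100
DLE = 0.3293 * 100
DLE = 32.93%

32.93


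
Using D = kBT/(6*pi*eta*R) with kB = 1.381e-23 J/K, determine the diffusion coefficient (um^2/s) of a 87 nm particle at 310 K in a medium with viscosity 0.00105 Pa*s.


Radius R = 87/2 = 43.5 nm = 4.35e-08 m
D = kB*T / (6*pi*eta*R)
D = 1.381e-23 * 310 / (6 * pi * 0.00105 * 4.35e-08)
D = 4.97251e-12 m^2/s = 4.973 um^2/s

4.973


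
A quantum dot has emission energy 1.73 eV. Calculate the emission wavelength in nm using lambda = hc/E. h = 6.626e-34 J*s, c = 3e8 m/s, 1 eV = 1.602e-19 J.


Convert energy: E = 1.73 eV = 1.73 * 1.602e-19 = 2.77146e-19 J
lambda = h*c / E = 6.626e-34 * 3e8 / 2.77146e-19
lambda = 7.17239e-07 m = 717.2 nm

717.2


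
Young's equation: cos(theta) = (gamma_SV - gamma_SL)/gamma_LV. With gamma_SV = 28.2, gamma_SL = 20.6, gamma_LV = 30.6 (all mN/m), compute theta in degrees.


cos(theta) = (gamma_SV - gamma_SL) / gamma_LV
cos(theta) = (28.2 - 20.6) / 30.6
cos(theta) = 0.248366
theta = arccos(0.248366) = 75.62 degrees

75.62


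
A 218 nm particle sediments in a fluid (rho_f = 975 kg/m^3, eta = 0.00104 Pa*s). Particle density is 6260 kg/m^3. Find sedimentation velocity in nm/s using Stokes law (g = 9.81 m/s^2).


Radius R = 218/2 nm = 1.09e-07 m
Density difference = 6260 - 975 = 5285 kg/m^3
v = 2 * R^2 * (rho_p - rho_f) * g / (9 * eta)
v = 2 * (1.09e-07)^2 * 5285 * 9.81 / (9 * 0.00104)
v = 1.3162e-07 m/s = 131.6198 nm/s

131.6198


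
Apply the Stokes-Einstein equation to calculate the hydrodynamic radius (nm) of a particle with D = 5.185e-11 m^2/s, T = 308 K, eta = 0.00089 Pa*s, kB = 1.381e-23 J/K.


Stokes-Einstein: R = kB*T / (6*pi*eta*D)
R = 1.381e-23 * 308 / (6 * pi * 0.00089 * 5.185e-11)
R = 4.88995e-09 m = 4.89 nm

4.89


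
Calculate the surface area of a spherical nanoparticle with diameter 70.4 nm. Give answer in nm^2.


Radius r = 70.4/2 = 35.2 nm
Surface area SA = 4 * pi * r^2
SA = 4 * pi * (35.2)^2
SA = 15570.24 nm^2

15570.24


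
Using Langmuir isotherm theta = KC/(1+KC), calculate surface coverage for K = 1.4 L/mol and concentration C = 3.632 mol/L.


Langmuir isotherm: theta = K*C / (1 + K*C)
K*C = 1.4 * 3.632 = 5.0848
theta = 5.0848 / (1 + 5.0848) = 5.0848 / 6.0848
theta = 0.8357

0.8357


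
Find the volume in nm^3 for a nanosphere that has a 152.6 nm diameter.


Radius r = 152.6/2 = 76.3 nm
Volume V = (4/3) * pi * r^3
V = (4/3) * pi * (76.3)^3
V = 1860639.44 nm^3

1860639.44


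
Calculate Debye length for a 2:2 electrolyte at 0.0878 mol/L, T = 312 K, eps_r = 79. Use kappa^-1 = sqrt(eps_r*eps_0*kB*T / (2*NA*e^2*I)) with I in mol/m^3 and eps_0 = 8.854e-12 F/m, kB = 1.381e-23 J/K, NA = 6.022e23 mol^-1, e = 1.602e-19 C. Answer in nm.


Ionic strength I = 0.0878 * 2^2 * 1000 = 351.2 mol/m^3
kappa^-1 = sqrt(79 * 8.854e-12 * 1.381e-23 * 312 / (2 * 6.022e23 * (1.602e-19)^2 * 351.2))
kappa^-1 = 0.527 nm

0.527


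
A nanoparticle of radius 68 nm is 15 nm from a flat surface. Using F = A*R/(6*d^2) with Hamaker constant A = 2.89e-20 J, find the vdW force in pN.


Convert to SI: R = 68 nm = 6.8e-08 m, d = 15 nm = 1.5e-08 m
F = A * R / (6 * d^2)
F = 2.89e-20 * 6.8e-08 / (6 * (1.5e-08)^2)
F = 1.4557e-12 N = 1.456 pN

1.456


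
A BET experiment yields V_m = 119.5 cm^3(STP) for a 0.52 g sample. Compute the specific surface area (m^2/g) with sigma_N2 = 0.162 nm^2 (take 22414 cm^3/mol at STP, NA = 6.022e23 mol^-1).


Number of moles in monolayer = V_m / 22414 = 119.5 / 22414 = 0.00533149
Number of molecules = moles * NA = 0.00533149 * 6.022e23
SA = molecules * sigma / mass
SA = (119.5 / 22414) * 6.022e23 * 0.162e-18 / 0.52
SA = 1000.2 m^2/g

1000.2


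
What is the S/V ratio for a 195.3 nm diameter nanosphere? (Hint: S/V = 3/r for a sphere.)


Radius r = 195.3/2 = 97.65 nm
S/V = 3 / r = 3 / 97.65
S/V = 0.0307 nm^-1

0.0307


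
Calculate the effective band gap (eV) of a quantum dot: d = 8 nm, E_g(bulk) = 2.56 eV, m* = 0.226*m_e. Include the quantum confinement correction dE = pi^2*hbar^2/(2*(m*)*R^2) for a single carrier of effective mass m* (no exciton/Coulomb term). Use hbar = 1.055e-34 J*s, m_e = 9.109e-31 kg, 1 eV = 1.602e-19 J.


Radius R = 8/2 nm = 4e-09 m
Confinement energy dE = pi^2 * hbar^2 / (2 * m_eff * m_e * R^2)
dE = pi^2 * (1.055e-34)^2 / (2 * 0.226 * 9.109e-31 * (4e-09)^2) J, divided by 1.602e-19 J/eV
dE = 0.1041 eV
Total band gap = E_g(bulk) + dE = 2.56 + 0.1041 = 2.6641 eV

2.6641


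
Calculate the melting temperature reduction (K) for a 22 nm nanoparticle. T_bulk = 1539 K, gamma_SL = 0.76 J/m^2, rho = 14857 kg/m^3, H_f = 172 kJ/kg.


Radius R = 22/2 = 11 nm = 1.1e-08 m
Convert H_f = 172 kJ/kg = 172000 J/kg
dT = 2 * gamma_SL * T_bulk / (rho * H_f * R)
dT = 2 * 0.76 * 1539 / (14857 * 172000 * 1.1e-08)
dT = 83.2 K

83.2


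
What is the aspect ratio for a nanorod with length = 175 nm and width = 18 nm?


Aspect ratio AR = length / diameter
AR = 175 / 18
AR = 9.72

9.72


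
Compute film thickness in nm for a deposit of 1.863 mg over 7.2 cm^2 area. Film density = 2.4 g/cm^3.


Convert: m = 1.863 mg = 1.8630e-06 kg, A = 7.2 cm^2 = 7.2000e-04 m^2, rho = 2.4 g/cm^3 = 2400 kg/m^3
t = m / (A * rho)
t = 1.8630e-06 / (7.2000e-04 * 2400)
t = 1.0781e-06 m = 1078.1 nm

1078.1


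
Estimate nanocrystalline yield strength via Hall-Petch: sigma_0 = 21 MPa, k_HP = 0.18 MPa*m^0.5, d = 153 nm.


d = 153 nm = 1.53e-07 m
sqrt(d) = 0.0003911521
Hall-Petch contribution = k / sqrt(d) = 0.18 / 0.0003911521 = 460.2 MPa
sigma = sigma_0 + k/sqrt(d) = 21 + 460.2 = 481.2 MPa

481.2


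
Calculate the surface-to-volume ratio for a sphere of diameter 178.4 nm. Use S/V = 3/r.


Radius r = 178.4/2 = 89.2 nm
S/V = 3 / r = 3 / 89.2
S/V = 0.0336 nm^-1

0.0336


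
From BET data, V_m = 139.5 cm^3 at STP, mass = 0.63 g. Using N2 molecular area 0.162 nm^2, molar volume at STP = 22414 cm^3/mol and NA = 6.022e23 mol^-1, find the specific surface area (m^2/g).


Number of moles in monolayer = V_m / 22414 = 139.5 / 22414 = 0.00622379
Number of molecules = moles * NA = 0.00622379 * 6.022e23
SA = molecules * sigma / mass
SA = (139.5 / 22414) * 6.022e23 * 0.162e-18 / 0.63
SA = 963.8 m^2/g

963.8


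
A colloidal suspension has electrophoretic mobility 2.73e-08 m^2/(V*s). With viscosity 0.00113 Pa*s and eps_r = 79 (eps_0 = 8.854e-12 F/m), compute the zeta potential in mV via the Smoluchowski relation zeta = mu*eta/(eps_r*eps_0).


Smoluchowski equation: zeta = mu * eta / (eps_r * eps_0)
zeta = 2.73e-08 * 0.00113 / (79 * 8.854e-12)
zeta = 0.044104 V = 44.1 mV

44.1


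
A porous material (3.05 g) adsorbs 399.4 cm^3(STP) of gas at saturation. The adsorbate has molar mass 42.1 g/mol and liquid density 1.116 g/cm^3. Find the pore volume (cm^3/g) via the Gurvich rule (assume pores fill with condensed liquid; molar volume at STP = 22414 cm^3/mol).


Moles adsorbed n = V_ads / 22414 = 399.4 / 22414 = 1.781922e-02 mol
Liquid volume V_liq = n * M / rho_liq = 1.781922e-02 * 42.1 / 1.116 = 0.67221 cm^3
Specific pore volume V_pore = V_liq / m_sample = 0.67221 / 3.05
V_pore = 0.2204 cm^3/g

0.2204


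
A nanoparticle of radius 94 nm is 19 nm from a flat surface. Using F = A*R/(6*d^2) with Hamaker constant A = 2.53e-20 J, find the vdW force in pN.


Convert to SI: R = 94 nm = 9.4e-08 m, d = 19 nm = 1.9e-08 m
F = A * R / (6 * d^2)
F = 2.53e-20 * 9.4e-08 / (6 * (1.9e-08)^2)
F = 1.09797e-12 N = 1.098 pN

1.098


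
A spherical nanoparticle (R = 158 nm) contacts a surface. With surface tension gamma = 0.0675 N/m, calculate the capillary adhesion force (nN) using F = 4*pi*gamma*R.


Convert radius: R = 158 nm = 1.58e-07 m
F = 4 * pi * gamma * R
F = 4 * pi * 0.0675 * 1.58e-07
F = 1.3402e-07 N = 134.0203 nN

134.0203


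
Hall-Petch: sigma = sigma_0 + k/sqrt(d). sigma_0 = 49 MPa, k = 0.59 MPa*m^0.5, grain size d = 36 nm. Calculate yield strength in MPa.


d = 36 nm = 3.6e-08 m
sqrt(d) = 0.0001897367
Hall-Petch contribution = k / sqrt(d) = 0.59 / 0.0001897367 = 3109.6 MPa
sigma = sigma_0 + k/sqrt(d) = 49 + 3109.6 = 3158.6 MPa

3158.6


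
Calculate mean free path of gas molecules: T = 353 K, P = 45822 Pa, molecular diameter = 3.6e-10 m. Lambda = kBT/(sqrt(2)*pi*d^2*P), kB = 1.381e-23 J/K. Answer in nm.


Mean free path: lambda = kB*T / (sqrt(2) * pi * d^2 * P)
lambda = 1.381e-23 * 353 / (sqrt(2) * pi * (3.6e-10)^2 * 45822)
lambda = 1.84767e-07 m
lambda = 184.77 nm

184.77


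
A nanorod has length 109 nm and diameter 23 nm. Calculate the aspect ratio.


Aspect ratio AR = length / diameter
AR = 109 / 23
AR = 4.74

4.74


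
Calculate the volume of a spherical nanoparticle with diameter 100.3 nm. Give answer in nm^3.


Radius r = 100.3/2 = 50.15 nm
Volume V = (4/3) * pi * r^3
V = (4/3) * pi * (50.15)^3
V = 528325.32 nm^3

528325.32


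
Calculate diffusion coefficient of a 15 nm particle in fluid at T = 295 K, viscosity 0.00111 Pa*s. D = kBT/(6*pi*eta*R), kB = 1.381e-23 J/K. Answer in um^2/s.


Radius R = 15/2 = 7.5 nm = 7.5e-09 m
D = kB*T / (6*pi*eta*R)
D = 1.381e-23 * 295 / (6 * pi * 0.00111 * 7.5e-09)
D = 2.59615e-11 m^2/s = 25.962 um^2/s

25.962


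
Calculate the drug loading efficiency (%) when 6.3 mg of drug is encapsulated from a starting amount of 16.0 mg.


Drug loading efficiency = (drug loaded / drug initial) * 100
DLE = 6.3 / 16.0 * 100
DLE = 0.3937 * 100
DLE = 39.38%

39.38


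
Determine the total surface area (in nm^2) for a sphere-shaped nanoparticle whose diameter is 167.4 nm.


Radius r = 167.4/2 = 83.7 nm
Surface area SA = 4 * pi * r^2
SA = 4 * pi * (83.7)^2
SA = 88036.1 nm^2

88036.1


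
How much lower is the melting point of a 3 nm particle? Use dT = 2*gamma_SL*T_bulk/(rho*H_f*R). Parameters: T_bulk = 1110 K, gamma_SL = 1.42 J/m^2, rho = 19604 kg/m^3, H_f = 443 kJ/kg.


Radius R = 3/2 = 1.5 nm = 1.5e-09 m
Convert H_f = 443 kJ/kg = 443000 J/kg
dT = 2 * gamma_SL * T_bulk / (rho * H_f * R)
dT = 2 * 1.42 * 1110 / (19604 * 443000 * 1.5e-09)
dT = 242.0 K

242.0


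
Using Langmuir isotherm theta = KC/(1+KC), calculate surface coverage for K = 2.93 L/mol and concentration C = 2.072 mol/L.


Langmuir isotherm: theta = K*C / (1 + K*C)
K*C = 2.93 * 2.072 = 6.07096
theta = 6.07096 / (1 + 6.07096) = 6.07096 / 7.07096
theta = 0.8586

0.8586


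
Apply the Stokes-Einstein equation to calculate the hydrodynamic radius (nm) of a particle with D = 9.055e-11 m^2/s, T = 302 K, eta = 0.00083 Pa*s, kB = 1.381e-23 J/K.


Stokes-Einstein: R = kB*T / (6*pi*eta*D)
R = 1.381e-23 * 302 / (6 * pi * 0.00083 * 9.055e-11)
R = 2.94397e-09 m = 2.94 nm

2.94


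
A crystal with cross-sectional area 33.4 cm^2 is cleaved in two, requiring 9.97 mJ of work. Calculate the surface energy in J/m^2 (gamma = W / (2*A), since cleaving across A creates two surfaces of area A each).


Convert: A = 33.4 cm^2 = 0.00334 m^2, W = 9.97 mJ = 0.00997 J
Cleaving exposes two faces of area A, so total new surface = 2*A and gamma = W / (2*A)
gamma = 0.00997 / (2 * 0.00334)
gamma = 1.493 J/m^2

1.493


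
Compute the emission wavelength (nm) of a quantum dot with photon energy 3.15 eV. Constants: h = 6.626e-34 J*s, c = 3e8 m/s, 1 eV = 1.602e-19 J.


Convert energy: E = 3.15 eV = 3.15 * 1.602e-19 = 5.0463e-19 J
lambda = h*c / E = 6.626e-34 * 3e8 / 5.0463e-19
lambda = 3.93912e-07 m = 393.9 nm

393.9


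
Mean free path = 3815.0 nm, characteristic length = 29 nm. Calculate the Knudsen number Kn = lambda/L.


Knudsen number Kn = lambda / L
Kn = 3815.0 / 29
Kn = 131.5517

131.5517


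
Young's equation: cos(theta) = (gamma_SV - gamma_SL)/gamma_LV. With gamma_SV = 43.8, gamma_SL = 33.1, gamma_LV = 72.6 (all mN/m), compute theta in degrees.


cos(theta) = (gamma_SV - gamma_SL) / gamma_LV
cos(theta) = (43.8 - 33.1) / 72.6
cos(theta) = 0.147383
theta = arccos(0.147383) = 81.52 degrees

81.52


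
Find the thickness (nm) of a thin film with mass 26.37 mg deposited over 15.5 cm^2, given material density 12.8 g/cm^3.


Convert: m = 26.37 mg = 2.6370e-05 kg, A = 15.5 cm^2 = 1.5500e-03 m^2, rho = 12.8 g/cm^3 = 12800 kg/m^3
t = m / (A * rho)
t = 2.6370e-05 / (1.5500e-03 * 12800)
t = 1.3291e-06 m = 1329.1 nm

1329.1


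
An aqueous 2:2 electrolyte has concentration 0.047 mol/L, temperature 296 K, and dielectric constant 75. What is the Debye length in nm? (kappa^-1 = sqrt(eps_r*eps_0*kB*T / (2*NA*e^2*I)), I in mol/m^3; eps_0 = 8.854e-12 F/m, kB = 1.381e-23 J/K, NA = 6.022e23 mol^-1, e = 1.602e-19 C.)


Ionic strength I = 0.047 * 2^2 * 1000 = 188 mol/m^3
kappa^-1 = sqrt(75 * 8.854e-12 * 1.381e-23 * 296 / (2 * 6.022e23 * (1.602e-19)^2 * 188))
kappa^-1 = 0.683 nm

0.683


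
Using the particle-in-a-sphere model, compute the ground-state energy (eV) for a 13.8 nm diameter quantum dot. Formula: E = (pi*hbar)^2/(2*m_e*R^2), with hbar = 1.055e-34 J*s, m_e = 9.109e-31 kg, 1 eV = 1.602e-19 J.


Radius R = 13.8/2 = 6.9 nm = 6.9e-09 m
E = (pi * 1.055e-34)^2 / (2 * 9.109e-31 * (6.9e-09)^2)
E(J) = 1.2665e-21
E = E(J) / 1.602e-19 = 0.0079 eV

0.0079


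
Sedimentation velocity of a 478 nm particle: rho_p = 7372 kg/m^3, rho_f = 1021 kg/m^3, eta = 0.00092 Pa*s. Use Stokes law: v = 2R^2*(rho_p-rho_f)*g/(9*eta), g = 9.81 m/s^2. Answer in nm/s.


Radius R = 478/2 nm = 2.39e-07 m
Density difference = 7372 - 1021 = 6351 kg/m^3
v = 2 * R^2 * (rho_p - rho_f) * g / (9 * eta)
v = 2 * (2.39e-07)^2 * 6351 * 9.81 / (9 * 0.00092)
v = 8.5962e-07 m/s = 859.6201 nm/s

859.6201


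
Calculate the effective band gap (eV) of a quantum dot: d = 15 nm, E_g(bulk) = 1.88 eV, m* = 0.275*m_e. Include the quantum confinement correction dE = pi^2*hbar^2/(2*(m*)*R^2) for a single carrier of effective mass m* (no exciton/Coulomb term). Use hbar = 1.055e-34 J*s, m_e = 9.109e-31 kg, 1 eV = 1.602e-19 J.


Radius R = 15/2 nm = 7.5e-09 m
Confinement energy dE = pi^2 * hbar^2 / (2 * m_eff * m_e * R^2)
dE = pi^2 * (1.055e-34)^2 / (2 * 0.275 * 9.109e-31 * (7.5e-09)^2) J, divided by 1.602e-19 J/eV
dE = 0.0243 eV
Total band gap = E_g(bulk) + dE = 1.88 + 0.0243 = 1.9043 eV

1.9043


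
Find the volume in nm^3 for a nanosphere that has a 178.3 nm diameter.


Radius r = 178.3/2 = 89.15 nm
Volume V = (4/3) * pi * r^3
V = (4/3) * pi * (89.15)^3
V = 2967923.15 nm^3

2967923.15


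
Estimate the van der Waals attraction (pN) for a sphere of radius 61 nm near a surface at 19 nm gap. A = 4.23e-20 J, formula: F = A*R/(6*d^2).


Convert to SI: R = 61 nm = 6.1e-08 m, d = 19 nm = 1.9e-08 m
F = A * R / (6 * d^2)
F = 4.23e-20 * 6.1e-08 / (6 * (1.9e-08)^2)
F = 1.19127e-12 N = 1.191 pN

1.191


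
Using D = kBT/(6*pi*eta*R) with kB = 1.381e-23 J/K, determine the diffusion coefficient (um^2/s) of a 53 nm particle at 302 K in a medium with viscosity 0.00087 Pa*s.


Radius R = 53/2 = 26.5 nm = 2.65e-08 m
D = kB*T / (6*pi*eta*R)
D = 1.381e-23 * 302 / (6 * pi * 0.00087 * 2.65e-08)
D = 9.59698e-12 m^2/s = 9.597 um^2/s

9.597


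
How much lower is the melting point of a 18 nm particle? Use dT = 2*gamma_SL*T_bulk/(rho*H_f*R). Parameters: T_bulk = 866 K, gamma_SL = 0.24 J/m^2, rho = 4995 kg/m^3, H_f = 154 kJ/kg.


Radius R = 18/2 = 9 nm = 9e-09 m
Convert H_f = 154 kJ/kg = 154000 J/kg
dT = 2 * gamma_SL * T_bulk / (rho * H_f * R)
dT = 2 * 0.24 * 866 / (4995 * 154000 * 9e-09)
dT = 60.0 K

60.0


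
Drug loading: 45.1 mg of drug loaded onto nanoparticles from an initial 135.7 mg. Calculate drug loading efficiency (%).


Drug loading efficiency = (drug loaded / drug initial) * 100
DLE = 45.1 / 135.7 * 100
DLE = 0.3324 * 100
DLE = 33.24%

33.24


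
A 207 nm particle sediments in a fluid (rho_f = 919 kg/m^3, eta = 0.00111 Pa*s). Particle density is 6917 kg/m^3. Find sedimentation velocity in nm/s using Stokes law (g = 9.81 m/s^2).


Radius R = 207/2 nm = 1.035e-07 m
Density difference = 6917 - 919 = 5998 kg/m^3
v = 2 * R^2 * (rho_p - rho_f) * g / (9 * eta)
v = 2 * (1.035e-07)^2 * 5998 * 9.81 / (9 * 0.00111)
v = 1.26189e-07 m/s = 126.1888 nm/s

126.1888
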